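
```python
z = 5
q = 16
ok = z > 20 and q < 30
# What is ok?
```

Trace:
`z = 5` → z = 5
`q = 16` → q = 16
`ok = z > 20 and q < 30` → ok = False
So ok = False

Answer: False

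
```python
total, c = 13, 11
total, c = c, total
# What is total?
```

Trace:
`total, c = 13, 11` → total = 13; c = 11
`total, c = c, total` → total = 11; c = 13
So total = 11

Answer: 11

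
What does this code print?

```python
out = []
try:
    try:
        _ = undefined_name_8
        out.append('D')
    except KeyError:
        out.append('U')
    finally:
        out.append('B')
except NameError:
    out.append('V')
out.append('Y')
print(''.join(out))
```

Execution trace: 'B' (finally) → 'V' (outer except NameError) → 'Y' (after the try/except). Output: BVY

Answer: BVY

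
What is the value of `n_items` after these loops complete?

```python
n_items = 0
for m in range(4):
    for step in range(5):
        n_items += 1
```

4 * 5 = 20
`n_items` takes the values: 0 → 1 → 2 → 3 → 4 → 5 → 6 → 7 → 8 → 9 → 10 → 11 → 12 → 13 → 14 → 15 → 16 → 17 → 18 → 19 → 20

Answer: 20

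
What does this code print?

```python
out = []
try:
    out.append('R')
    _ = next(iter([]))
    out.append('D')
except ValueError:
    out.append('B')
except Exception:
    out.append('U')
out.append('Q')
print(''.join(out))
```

Execution trace: 'R' (try body) → 'U' (except Exception) → 'Q' (after the try/except). Output: RUQ

Answer: RUQ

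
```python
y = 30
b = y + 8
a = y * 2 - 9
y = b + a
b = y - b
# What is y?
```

Trace:
`y = 30` → y = 30
`b = y + 8` → b = 38
`a = y * 2 - 9` → a = 51
`y = b + a` → y = 89
`b = y - b` → b = 51
So y = 89

Answer: 89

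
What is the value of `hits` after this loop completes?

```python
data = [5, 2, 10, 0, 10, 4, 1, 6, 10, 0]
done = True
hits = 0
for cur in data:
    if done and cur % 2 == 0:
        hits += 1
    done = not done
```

Count even values at even positions
`hits` takes the values: 0 → 1 → 2 → 3

Answer: 3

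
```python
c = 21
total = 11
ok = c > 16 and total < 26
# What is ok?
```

Trace:
`c = 21` → c = 21
`total = 11` → total = 11
`ok = c > 16 and total < 26` → ok = True
So ok = True

Answer: True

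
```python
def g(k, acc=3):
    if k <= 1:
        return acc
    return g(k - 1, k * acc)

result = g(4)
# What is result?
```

Accumulator trace (n, acc): (4, 3) -> (3, 12) -> (2, 36) -> (1, 72) -> return 72

Answer: 72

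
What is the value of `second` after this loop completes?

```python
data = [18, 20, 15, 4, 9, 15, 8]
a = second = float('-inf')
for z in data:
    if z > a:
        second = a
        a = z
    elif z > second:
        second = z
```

Second largest (with repeats) in [18, 20, 15, 4, 9, 15, 8]
`second` takes the values: -inf → 18

Answer: 18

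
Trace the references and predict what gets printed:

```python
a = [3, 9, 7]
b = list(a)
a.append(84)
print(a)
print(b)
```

Key concept: list() constructor creates copy.
Step by step:
`a = [3, 9, 7]` → a = [3, 9, 7]
`b = list(a)` → b = [3, 9, 7]
`a.append(84)` → a = [3, 9, 7, 84]
`print(a)` → prints [3, 9, 7, 84]
`print(b)` → prints [3, 9, 7]

Answer:
[3, 9, 7, 84]
[3, 9, 7]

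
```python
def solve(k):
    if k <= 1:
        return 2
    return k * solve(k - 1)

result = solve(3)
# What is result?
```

solve(3) = 3 * 2 * 2 = 12

Answer: 12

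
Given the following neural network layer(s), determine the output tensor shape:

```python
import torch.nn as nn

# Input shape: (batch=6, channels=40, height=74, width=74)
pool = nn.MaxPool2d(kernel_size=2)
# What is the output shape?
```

Input: (6, 40, 74, 74) -> Output: (6, 40, 37, 37)

Answer: (6, 40, 37, 37)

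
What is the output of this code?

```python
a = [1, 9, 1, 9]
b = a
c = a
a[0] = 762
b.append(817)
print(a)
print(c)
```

Key concept: multiple aliases.
Step by step:
`a = [1, 9, 1, 9]` → a = [1, 9, 1, 9]
`b = a` → b = [1, 9, 1, 9] (same object as a)
`c = a` → c = [1, 9, 1, 9] (same object as a, b)
`a[0] = 762` → a = [762, 9, 1, 9] (same object as b, c); b = [762, 9, 1, 9] (same object as a, c); c = [762, 9, 1, 9] (same object as a, b)
`b.append(817)` → a = [762, 9, 1, 9, 817] (same object as b, c); b = [762, 9, 1, 9, 817] (same object as a, c); c = [762, 9, 1, 9, 817] (same object as a, b)
`print(a)` → prints [762, 9, 1, 9, 817]
`print(c)` → prints [762, 9, 1, 9, 817]

Answer:
[762, 9, 1, 9, 817]
[762, 9, 1, 9, 817]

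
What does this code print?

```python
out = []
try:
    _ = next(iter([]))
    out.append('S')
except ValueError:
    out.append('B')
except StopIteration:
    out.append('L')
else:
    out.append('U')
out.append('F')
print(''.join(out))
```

Execution trace: 'L' (except StopIteration) → 'F' (after the try/except). Output: LF

Answer: LF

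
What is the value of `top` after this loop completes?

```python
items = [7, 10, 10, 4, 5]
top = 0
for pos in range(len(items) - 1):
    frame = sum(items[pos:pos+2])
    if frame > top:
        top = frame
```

Max sum of 2-element window in [7, 10, 10, 4, 5]
`top` takes the values: 0 → 17 → 20

Answer: 20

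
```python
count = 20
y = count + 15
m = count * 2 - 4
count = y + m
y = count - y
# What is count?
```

Trace:
`count = 20` → count = 20
`y = count + 15` → y = 35
`m = count * 2 - 4` → m = 36
`count = y + m` → count = 71
`y = count - y` → y = 36
So count = 71

Answer: 71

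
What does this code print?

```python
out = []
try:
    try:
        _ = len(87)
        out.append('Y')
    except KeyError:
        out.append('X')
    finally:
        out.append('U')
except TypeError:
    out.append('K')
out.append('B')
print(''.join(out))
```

Execution trace: 'U' (inner finally) → 'K' (outer except TypeError) → 'B' (after the try/except). Output: UKB

Answer: UKB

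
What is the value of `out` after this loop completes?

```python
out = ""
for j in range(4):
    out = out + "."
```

Repeat '.' 4 times
`out` takes the values: "" → "." → ".." → "..." → "...."

Answer: "...."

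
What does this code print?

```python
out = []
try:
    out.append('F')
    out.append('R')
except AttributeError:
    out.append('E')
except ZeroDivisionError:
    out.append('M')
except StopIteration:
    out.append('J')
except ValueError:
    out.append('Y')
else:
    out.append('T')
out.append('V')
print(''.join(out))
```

Execution trace: 'F' (try body) → 'R' (try body, no exception) → 'T' (else) → 'V' (after the try/except). Output: FRTV

Answer: FRTV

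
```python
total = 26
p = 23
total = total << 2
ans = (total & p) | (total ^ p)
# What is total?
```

Trace:
`total = 26` → total = 26
`p = 23` → p = 23
`total = total << 2` → total = 104
`ans = (total & p) | (total ^ p)` → ans = 127
So total = 104

Answer: 104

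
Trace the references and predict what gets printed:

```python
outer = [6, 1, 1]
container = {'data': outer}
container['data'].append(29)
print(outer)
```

Key concept: dict holds reference to list.
Step by step:
`outer = [6, 1, 1]` → outer = [6, 1, 1]
`container = {'data': outer}` → container = {'data': [6, 1, 1]}
`container['data'].append(29)` → outer = [6, 1, 1, 29]; container = {'data': [6, 1, 1, 29]}
`print(outer)` → prints [6, 1, 1, 29]

Answer: [6, 1, 1, 29]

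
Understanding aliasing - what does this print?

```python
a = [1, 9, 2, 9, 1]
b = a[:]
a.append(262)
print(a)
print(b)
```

Key concept: slice [:] creates copy.
Step by step:
`a = [1, 9, 2, 9, 1]` → a = [1, 9, 2, 9, 1]
`b = a[:]` → b = [1, 9, 2, 9, 1]
`a.append(262)` → a = [1, 9, 2, 9, 1, 262]
`print(a)` → prints [1, 9, 2, 9, 1, 262]
`print(b)` → prints [1, 9, 2, 9, 1]

Answer:
[1, 9, 2, 9, 1, 262]
[1, 9, 2, 9, 1]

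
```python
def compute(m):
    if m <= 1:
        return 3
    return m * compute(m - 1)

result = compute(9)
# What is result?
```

compute(9) = 9 * 8 * 7 * 6 * 5 * 4 * 3 * 2 * 3 = 1088640

Answer: 1088640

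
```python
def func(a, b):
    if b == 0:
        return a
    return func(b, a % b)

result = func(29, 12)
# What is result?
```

func(29, 12) -> func(12, 5) -> func(5, 2) -> func(2, 1) -> func(1, 0) -> 1

Answer: 1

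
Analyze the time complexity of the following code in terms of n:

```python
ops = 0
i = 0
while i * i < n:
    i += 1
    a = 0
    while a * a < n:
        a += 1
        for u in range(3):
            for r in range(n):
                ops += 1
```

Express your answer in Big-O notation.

Each loop level contributes: √n × √n × 1 × n. Multiplying the contributions gives O(n^2).

Answer: O(n^2)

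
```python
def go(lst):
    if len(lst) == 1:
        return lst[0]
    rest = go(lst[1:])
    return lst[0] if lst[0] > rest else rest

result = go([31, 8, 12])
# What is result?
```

Recursive max over [31, 8, 12] = 31

Answer: 31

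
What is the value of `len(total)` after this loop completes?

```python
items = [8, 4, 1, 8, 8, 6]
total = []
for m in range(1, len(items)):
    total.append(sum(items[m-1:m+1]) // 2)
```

Number of 2-element averages
`total` takes the values: [] → [6] → [6, 2] → [6, 2, 4] → [6, 2, 4, 8] → [6, 2, 4, 8, 7]
So `len(total)` = 5

Answer: 5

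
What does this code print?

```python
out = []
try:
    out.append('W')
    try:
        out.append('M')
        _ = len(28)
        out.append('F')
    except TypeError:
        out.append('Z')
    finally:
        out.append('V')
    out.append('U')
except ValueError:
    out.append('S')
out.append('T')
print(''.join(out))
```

Execution trace: 'W' (try body) → 'M' (inner try body) → 'Z' (inner except TypeError) → 'V' (inner finally) → 'U' (try body, no exception) → 'T' (after the try/except). Output: WMZVUT

Answer: WMZVUT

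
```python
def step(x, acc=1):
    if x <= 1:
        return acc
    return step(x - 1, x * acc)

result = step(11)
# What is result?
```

Accumulator trace (n, acc): (11, 1) -> (10, 11) -> (9, 110) -> (8, 990) -> (7, 7920) -> (6, 55440) -> (5, 332640) -> (4, 1663200) -> (3, 6652800) -> (2, 19958400) -> (1, 39916800) -> return 39916800

Answer: 39916800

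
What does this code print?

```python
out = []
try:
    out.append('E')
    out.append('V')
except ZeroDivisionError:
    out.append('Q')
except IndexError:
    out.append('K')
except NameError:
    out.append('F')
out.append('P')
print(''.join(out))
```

Execution trace: 'E' (try body) → 'V' (try body, no exception) → 'P' (after the try/except). Output: EVP

Answer: EVP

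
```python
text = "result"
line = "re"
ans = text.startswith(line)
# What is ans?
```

Trace:
`text = "result"` → text = 'result'
`line = "re"` → line = 're'
`ans = text.startswith(line)` → ans = True
So ans = True

Answer: True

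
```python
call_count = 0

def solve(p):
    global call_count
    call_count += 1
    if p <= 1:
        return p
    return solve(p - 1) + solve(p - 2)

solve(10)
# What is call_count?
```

Calls(p) = 1 + Calls(p-1) + Calls(p-2); Calls(0)=Calls(1)=1. For p=10 this gives 177.

Answer: 177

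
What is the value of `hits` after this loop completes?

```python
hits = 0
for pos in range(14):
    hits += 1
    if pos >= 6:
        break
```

Loop breaks when pos reaches 6, hits is 7
`hits` takes the values: 0 → 1 → 2 → 3 → 4 → 5 → 6 → 7

Answer: 7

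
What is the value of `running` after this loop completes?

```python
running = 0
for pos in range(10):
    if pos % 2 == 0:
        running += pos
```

Sum of even numbers 0 to 9
`running` takes the values: 0 → 2 → 6 → 12 → 20

Answer: 20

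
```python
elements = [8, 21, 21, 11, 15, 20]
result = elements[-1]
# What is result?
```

Trace:
`elements = [8, 21, 21, 11, 15, 20]` → elements = [8, 21, 21, 11, 15, 20]
`result = elements[-1]` → result = 20
So result = 20

Answer: 20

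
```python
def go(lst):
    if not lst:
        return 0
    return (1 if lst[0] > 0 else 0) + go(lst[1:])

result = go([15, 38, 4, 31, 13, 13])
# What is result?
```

Count of positive elements in [15, 38, 4, 31, 13, 13] = 6

Answer: 6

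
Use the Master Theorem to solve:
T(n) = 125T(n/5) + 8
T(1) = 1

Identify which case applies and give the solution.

a=125, b=5, f(n)=8. log_5(125) = 3. Since c=0 < 3, Case 1 applies: T(n) = Θ(n^log_b(a)) = O(n^3).

Answer: O(n^3) - Case 1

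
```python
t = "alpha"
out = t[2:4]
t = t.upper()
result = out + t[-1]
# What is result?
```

Trace:
`t = "alpha"` → t = 'alpha'
`out = t[2:4]` → out = 'ph'
`t = t.upper()` → t = 'ALPHA'
`result = out + t[-1]` → result = 'phA'
So result = 'phA'

Answer: 'phA'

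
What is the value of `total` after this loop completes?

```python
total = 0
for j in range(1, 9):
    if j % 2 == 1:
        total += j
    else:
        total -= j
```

Add odd, subtract even
`total` takes the values: 0 → 1 → -1 → 2 → -2 → 3 → -3 → 4 → -4

Answer: -4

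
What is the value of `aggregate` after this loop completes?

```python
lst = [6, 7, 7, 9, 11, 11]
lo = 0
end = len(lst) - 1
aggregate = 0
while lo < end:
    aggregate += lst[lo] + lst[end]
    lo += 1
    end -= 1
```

Sum of pairs from ends
`aggregate` takes the values: 0 → 17 → 35 → 51

Answer: 51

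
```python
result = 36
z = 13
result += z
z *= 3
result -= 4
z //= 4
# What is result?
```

Trace:
`result = 36` → result = 36
`z = 13` → z = 13
`result += z` → result = 49
`z *= 3` → z = 39
`result -= 4` → result = 45
`z //= 4` → z = 9
So result = 45

Answer: 45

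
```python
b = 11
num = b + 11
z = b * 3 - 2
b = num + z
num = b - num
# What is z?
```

Trace:
`b = 11` → b = 11
`num = b + 11` → num = 22
`z = b * 3 - 2` → z = 31
`b = num + z` → b = 53
`num = b - num` → num = 31
So z = 31

Answer: 31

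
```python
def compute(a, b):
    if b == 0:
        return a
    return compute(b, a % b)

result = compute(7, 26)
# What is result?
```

compute(7, 26) -> compute(26, 7) -> compute(7, 5) -> compute(5, 2) -> compute(2, 1) -> compute(1, 0) -> 1

Answer: 1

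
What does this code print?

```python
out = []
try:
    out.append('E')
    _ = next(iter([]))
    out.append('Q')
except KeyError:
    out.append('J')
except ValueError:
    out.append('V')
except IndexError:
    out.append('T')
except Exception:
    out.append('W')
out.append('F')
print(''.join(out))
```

Execution trace: 'E' (try body) → 'W' (except Exception) → 'F' (after the try/except). Output: EWF

Answer: EWF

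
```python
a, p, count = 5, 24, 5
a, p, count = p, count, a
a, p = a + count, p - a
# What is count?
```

Trace:
`a, p, count = 5, 24, 5` → a = 5; p = 24; count = 5
`a, p, count = p, count, a` → a = 24; p = 5; count = 5
`a, p = a + count, p - a` → a = 29; p = -19
So count = 5

Answer: 5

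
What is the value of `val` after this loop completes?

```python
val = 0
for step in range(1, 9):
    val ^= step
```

XOR of 1 to 8
`val` takes the values: 0 → 1 → 3 → 0 → 4 → 1 → 7 → 0 → 8

Answer: 8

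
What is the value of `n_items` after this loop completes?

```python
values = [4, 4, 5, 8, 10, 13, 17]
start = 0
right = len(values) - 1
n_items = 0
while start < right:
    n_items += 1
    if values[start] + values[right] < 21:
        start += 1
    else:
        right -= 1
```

Steps to find pair summing to 21
`n_items` takes the values: 0 → 1 → 2 → 3 → 4 → 5 → 6

Answer: 6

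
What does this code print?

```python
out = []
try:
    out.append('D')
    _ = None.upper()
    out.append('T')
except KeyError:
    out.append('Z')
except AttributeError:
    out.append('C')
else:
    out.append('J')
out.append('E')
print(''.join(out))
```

Execution trace: 'D' (try body) → 'C' (except AttributeError) → 'E' (after the try/except). Output: DCE

Answer: DCE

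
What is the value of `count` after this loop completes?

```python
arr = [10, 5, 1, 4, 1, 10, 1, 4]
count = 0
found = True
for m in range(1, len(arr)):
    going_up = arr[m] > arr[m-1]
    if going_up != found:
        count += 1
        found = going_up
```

Count direction changes in [10, 5, 1, 4, 1, 10, 1, 4]
`count` takes the values: 0 → 1 → 2 → 3 → 4 → 5 → 6

Answer: 6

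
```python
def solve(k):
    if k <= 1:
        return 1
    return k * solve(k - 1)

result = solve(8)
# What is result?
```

solve(8) = 8 * 7 * 6 * 5 * 4 * 3 * 2 * 1 = 40320

Answer: 40320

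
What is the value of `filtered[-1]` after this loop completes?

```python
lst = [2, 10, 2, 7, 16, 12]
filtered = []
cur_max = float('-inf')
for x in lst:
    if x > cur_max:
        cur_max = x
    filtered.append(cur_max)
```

Running max ends at 16
`filtered` takes the values: [] → [2] → [2, 10] → [2, 10, 10] → [2, 10, 10, 10] → [2, 10, 10, 10, 16] → [2, 10, 10, 10, 16, 16]
So `filtered[-1]` = 16

Answer: 16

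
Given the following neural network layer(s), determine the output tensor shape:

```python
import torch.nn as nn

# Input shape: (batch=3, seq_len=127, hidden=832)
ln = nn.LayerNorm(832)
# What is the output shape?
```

Input: (3, 127, 832) -> Output: (3, 127, 832)

Answer: (3, 127, 832)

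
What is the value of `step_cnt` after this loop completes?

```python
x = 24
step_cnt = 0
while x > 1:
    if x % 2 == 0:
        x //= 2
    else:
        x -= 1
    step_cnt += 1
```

Steps to reduce 24 to 1
`step_cnt` takes the values: 0 → 1 → 2 → 3 → 4 → 5

Answer: 5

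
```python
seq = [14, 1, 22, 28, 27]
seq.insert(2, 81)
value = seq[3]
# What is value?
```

Trace:
`seq = [14, 1, 22, 28, 27]` → seq = [14, 1, 22, 28, 27]
`seq.insert(2, 81)` → seq = [14, 1, 81, 22, 28, 27]
`value = seq[3]` → value = 22
So value = 22

Answer: 22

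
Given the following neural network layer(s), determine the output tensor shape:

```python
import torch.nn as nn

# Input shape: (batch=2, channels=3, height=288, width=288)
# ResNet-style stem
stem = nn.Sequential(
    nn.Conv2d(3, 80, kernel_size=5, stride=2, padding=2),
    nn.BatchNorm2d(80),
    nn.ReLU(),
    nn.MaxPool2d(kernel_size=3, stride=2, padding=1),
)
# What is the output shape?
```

Input: (2, 3, 288, 288) -> after Conv2d 5x5 stride=2: (2, 80, 144, 144) -> Output: (2, 80, 72, 72)

Answer: (2, 80, 72, 72)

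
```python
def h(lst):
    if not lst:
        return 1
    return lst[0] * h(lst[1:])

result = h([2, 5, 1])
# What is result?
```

Product over [2, 5, 1] = 2 * 5 * 1 = 10

Answer: 10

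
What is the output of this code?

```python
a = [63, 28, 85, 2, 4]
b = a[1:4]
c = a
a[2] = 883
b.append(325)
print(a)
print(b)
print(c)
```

Key concept: slice vs alias.
Step by step:
`a = [63, 28, 85, 2, 4]` → a = [63, 28, 85, 2, 4]
`b = a[1:4]` → b = [28, 85, 2]
`c = a` → c = [63, 28, 85, 2, 4] (same object as a)
`a[2] = 883` → a = [63, 28, 883, 2, 4] (same object as c); c = [63, 28, 883, 2, 4] (same object as a)
`b.append(325)` → b = [28, 85, 2, 325]
`print(a)` → prints [63, 28, 883, 2, 4]
`print(b)` → prints [28, 85, 2, 325]
`print(c)` → prints [63, 28, 883, 2, 4]

Answer:
[63, 28, 883, 2, 4]
[28, 85, 2, 325]
[63, 28, 883, 2, 4]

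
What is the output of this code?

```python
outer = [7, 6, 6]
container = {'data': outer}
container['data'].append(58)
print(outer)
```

Key concept: dict holds reference to list.
Step by step:
`outer = [7, 6, 6]` → outer = [7, 6, 6]
`container = {'data': outer}` → container = {'data': [7, 6, 6]}
`container['data'].append(58)` → outer = [7, 6, 6, 58]; container = {'data': [7, 6, 6, 58]}
`print(outer)` → prints [7, 6, 6, 58]

Answer: [7, 6, 6, 58]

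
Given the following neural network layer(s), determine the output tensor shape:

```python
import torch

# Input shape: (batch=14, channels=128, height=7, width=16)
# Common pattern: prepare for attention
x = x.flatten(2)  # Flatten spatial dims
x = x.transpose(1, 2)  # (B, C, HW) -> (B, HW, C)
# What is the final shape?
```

Input: (14, 128, 7, 16) -> after flatten(2): (14, 128, 112) -> Output: (14, 112, 128)

Answer: (14, 112, 128)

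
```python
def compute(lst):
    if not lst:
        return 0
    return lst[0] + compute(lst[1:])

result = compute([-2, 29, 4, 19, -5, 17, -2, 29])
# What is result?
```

(-2) + 29 + 4 + 19 + (-5) + 17 + (-2) + 29 + 0 = 89

Answer: 89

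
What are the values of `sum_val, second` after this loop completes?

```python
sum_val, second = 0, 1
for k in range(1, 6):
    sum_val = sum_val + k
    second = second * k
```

Sum and factorial of 1 to 5
`sum_val, second` takes the values: (0, 1) → (1, 1) → (3, 1) → (3, 2) → (6, 2) → (6, 6) → (10, 6) → (10, 24) → (15, 24) → (15, 120)

Answer: 15, 120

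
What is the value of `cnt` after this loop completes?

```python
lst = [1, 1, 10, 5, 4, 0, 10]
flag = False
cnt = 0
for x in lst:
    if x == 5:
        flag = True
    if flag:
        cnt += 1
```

Count elements after first 5 in [1, 1, 10, 5, 4, 0, 10]
`cnt` takes the values: 0 → 1 → 2 → 3 → 4

Answer: 4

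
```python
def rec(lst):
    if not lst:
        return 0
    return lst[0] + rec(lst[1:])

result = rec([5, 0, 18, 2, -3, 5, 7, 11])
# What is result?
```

5 + 0 + 18 + 2 + (-3) + 5 + 7 + 11 + 0 = 45

Answer: 45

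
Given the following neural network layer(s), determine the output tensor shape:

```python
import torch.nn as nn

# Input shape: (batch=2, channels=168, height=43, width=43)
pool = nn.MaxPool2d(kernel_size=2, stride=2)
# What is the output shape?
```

Input: (2, 168, 43, 43) -> Output: (2, 168, 21, 21)

Answer: (2, 168, 21, 21)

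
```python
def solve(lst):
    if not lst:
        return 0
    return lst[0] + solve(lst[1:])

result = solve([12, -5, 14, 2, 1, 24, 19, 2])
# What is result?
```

12 + (-5) + 14 + 2 + 1 + 24 + 19 + 2 + 0 = 69

Answer: 69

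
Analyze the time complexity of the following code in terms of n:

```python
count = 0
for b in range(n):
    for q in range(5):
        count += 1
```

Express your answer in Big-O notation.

Each loop level contributes: n × 1. Multiplying the contributions gives O(n).

Answer: O(n)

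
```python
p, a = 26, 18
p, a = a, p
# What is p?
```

Trace:
`p, a = 26, 18` → p = 26; a = 18
`p, a = a, p` → p = 18; a = 26
So p = 18

Answer: 18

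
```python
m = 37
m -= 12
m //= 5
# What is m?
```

Trace:
`m = 37` → m = 37
`m -= 12` → m = 25
`m //= 5` → m = 5
So m = 5

Answer: 5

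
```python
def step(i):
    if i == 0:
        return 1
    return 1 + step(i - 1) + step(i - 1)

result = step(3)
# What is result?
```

step(i) = 1 + 2·step(i-1), step(0)=1. Closed form: (1+1)·2^3 - 1 = 15.

Answer: 15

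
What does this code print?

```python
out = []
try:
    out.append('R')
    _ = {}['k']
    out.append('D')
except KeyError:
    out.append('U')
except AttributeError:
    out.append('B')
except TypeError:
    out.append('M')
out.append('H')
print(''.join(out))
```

Execution trace: 'R' (try body) → 'U' (except KeyError) → 'H' (after the try/except). Output: RUH

Answer: RUH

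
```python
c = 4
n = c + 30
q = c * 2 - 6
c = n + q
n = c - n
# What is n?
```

Trace:
`c = 4` → c = 4
`n = c + 30` → n = 34
`q = c * 2 - 6` → q = 2
`c = n + q` → c = 36
`n = c - n` → n = 2
So n = 2

Answer: 2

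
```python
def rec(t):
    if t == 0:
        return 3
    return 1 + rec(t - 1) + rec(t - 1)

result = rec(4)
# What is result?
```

rec(t) = 1 + 2·rec(t-1), rec(0)=3. Closed form: (3+1)·2^4 - 1 = 63.

Answer: 63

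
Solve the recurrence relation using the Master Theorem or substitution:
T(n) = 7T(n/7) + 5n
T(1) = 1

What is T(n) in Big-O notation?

By Master Theorem: a=7, b=7, f(n)=5n. Since log_7(7) = 1 and f(n) = Θ(n^1), Case 2 applies. T(n) = O(n log n).

Answer: O(n log n)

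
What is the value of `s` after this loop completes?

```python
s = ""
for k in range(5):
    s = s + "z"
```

Repeat 'z' 5 times
`s` takes the values: "" → "z" → "zz" → "zzz" → "zzzz" → "zzzzz"

Answer: "zzzzz"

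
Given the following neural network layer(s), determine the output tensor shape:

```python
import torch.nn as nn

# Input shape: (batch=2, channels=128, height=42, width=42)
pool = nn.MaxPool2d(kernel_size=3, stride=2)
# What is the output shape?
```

Input: (2, 128, 42, 42) -> Output: (2, 128, 20, 20)

Answer: (2, 128, 20, 20)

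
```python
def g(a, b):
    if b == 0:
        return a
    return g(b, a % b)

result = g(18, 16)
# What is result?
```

g(18, 16) -> g(16, 2) -> g(2, 0) -> 2

Answer: 2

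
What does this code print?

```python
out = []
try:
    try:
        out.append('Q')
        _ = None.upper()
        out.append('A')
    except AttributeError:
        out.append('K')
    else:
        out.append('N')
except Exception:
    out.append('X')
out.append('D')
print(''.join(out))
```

Execution trace: 'Q' (inner try body) → 'K' (inner except AttributeError) → 'D' (after the try/except). Output: QKD

Answer: QKD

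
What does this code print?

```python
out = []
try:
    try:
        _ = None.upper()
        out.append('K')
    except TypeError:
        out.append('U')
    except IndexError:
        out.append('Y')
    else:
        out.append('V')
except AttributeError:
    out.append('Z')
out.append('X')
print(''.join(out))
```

Execution trace: 'Z' (outer except AttributeError) → 'X' (after the try/except). Output: ZX

Answer: ZX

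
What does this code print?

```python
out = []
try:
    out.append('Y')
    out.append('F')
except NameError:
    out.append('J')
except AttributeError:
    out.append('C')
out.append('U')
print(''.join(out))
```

Execution trace: 'Y' (try body) → 'F' (try body, no exception) → 'U' (after the try/except). Output: YFU

Answer: YFU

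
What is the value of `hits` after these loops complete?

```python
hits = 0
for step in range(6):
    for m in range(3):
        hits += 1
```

6 * 3 = 18
`hits` takes the values: 0 → 1 → 2 → 3 → 4 → 5 → 6 → 7 → 8 → 9 → 10 → 11 → 12 → 13 → 14 → 15 → 16 → 17 → 18

Answer: 18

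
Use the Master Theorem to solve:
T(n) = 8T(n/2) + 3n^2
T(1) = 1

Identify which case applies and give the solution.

a=8, b=2, f(n)=3n^2. log_2(8) = 3. Since c=2 < 3, Case 1 applies: T(n) = Θ(n^log_b(a)) = O(n^3).

Answer: O(n^3) - Case 1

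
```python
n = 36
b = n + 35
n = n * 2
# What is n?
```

Trace:
`n = 36` → n = 36
`b = n + 35` → b = 71
`n = n * 2` → n = 72
So n = 72

Answer: 72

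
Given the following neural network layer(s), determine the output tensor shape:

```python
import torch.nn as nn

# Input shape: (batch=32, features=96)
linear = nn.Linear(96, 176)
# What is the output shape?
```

Input: (32, 96) -> Output: (32, 176)

Answer: (32, 176)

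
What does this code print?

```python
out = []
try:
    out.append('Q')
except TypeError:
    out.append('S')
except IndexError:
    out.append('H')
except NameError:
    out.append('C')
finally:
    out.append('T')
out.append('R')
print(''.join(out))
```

Execution trace: 'Q' (try body, no exception) → 'T' (finally) → 'R' (after the try/except). Output: QTR

Answer: QTR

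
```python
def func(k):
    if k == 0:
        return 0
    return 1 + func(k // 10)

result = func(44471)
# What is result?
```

Count of digits of 44471: 5

Answer: 5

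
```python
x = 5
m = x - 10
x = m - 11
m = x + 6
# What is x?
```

Trace:
`x = 5` → x = 5
`m = x - 10` → m = -5
`x = m - 11` → x = -16
`m = x + 6` → m = -10
So x = -16

Answer: -16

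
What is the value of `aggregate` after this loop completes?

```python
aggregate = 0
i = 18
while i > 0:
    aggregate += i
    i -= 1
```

Sum 18 down to 1
`aggregate` takes the values: 0 → 18 → 35 → 51 → 66 → 80 → 93 → 105 → 116 → 126 → 135 → 143 → 150 → 156 → 161 → 165 → 168 → 170 → 171

Answer: 171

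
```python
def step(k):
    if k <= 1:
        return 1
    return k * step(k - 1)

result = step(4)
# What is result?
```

step(4) = 4 * 3 * 2 * 1 = 24

Answer: 24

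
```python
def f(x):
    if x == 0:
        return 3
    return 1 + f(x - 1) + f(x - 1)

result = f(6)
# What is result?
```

f(x) = 1 + 2·f(x-1), f(0)=3. Closed form: (3+1)·2^6 - 1 = 255.

Answer: 255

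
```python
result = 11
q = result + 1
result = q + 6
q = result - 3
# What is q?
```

Trace:
`result = 11` → result = 11
`q = result + 1` → q = 12
`result = q + 6` → result = 18
`q = result - 3` → q = 15
So q = 15

Answer: 15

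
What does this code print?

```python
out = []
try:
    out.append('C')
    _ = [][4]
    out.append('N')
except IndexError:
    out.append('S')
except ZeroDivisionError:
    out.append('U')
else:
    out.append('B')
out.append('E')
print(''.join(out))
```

Execution trace: 'C' (try body) → 'S' (except IndexError) → 'E' (after the try/except). Output: CSE

Answer: CSE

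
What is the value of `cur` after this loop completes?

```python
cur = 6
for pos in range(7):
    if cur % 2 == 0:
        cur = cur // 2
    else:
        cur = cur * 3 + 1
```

Collatz-style transformation from 6
`cur` takes the values: 6 → 3 → 10 → 5 → 16 → 8 → 4 → 2

Answer: 2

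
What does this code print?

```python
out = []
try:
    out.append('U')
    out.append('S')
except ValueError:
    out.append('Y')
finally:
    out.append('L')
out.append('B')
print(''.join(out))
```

Execution trace: 'U' (try body) → 'S' (try body, no exception) → 'L' (finally) → 'B' (after the try/except). Output: USLB

Answer: USLB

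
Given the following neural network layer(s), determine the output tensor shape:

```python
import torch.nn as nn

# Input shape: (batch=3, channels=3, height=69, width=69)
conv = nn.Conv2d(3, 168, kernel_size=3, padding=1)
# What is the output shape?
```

Input: (3, 3, 69, 69) -> Output: (3, 168, 69, 69)

Answer: (3, 168, 69, 69)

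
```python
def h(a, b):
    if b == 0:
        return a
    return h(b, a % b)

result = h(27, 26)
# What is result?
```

h(27, 26) -> h(26, 1) -> h(1, 0) -> 1

Answer: 1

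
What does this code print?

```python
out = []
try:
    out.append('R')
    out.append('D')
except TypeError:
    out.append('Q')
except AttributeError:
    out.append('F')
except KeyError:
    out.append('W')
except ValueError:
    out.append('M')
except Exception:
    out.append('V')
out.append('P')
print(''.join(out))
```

Execution trace: 'R' (try body) → 'D' (try body, no exception) → 'P' (after the try/except). Output: RDP

Answer: RDP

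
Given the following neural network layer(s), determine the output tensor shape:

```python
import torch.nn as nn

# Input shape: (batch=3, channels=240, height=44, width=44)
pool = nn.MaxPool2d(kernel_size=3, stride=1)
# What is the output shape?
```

Input: (3, 240, 44, 44) -> Output: (3, 240, 42, 42)

Answer: (3, 240, 42, 42)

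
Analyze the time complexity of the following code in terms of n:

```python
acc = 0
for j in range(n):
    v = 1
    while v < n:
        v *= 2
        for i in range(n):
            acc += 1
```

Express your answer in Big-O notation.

Each loop level contributes: n × log n × n. Multiplying the contributions gives O(n^2 log n).

Answer: O(n^2 log n)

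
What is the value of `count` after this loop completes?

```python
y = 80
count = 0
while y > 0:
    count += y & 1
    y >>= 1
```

Count set bits in 80 (binary: 0b1010000)
`count` takes the values: 0 → 1 → 2

Answer: 2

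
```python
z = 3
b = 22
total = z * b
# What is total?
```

Trace:
`z = 3` → z = 3
`b = 22` → b = 22
`total = z * b` → total = 66
So total = 66

Answer: 66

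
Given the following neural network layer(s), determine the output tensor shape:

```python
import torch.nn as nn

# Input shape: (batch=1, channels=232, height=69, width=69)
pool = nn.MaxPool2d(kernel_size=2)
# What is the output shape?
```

Input: (1, 232, 69, 69) -> Output: (1, 232, 34, 34)

Answer: (1, 232, 34, 34)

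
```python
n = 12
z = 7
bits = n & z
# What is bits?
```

Trace:
`n = 12` → n = 12
`z = 7` → z = 7
`bits = n & z` → bits = 4
So bits = 4

Answer: 4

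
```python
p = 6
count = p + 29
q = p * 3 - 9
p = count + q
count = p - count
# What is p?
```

Trace:
`p = 6` → p = 6
`count = p + 29` → count = 35
`q = p * 3 - 9` → q = 9
`p = count + q` → p = 44
`count = p - count` → count = 9
So p = 44

Answer: 44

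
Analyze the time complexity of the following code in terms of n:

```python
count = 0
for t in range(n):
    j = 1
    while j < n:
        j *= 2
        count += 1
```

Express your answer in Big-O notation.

Each loop level contributes: n × log n. Multiplying the contributions gives O(n log n).

Answer: O(n log n)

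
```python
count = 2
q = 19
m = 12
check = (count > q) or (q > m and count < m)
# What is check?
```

Trace:
`count = 2` → count = 2
`q = 19` → q = 19
`m = 12` → m = 12
`check = (count > q) or (q > m and count < m)` → check = True
So check = True

Answer: True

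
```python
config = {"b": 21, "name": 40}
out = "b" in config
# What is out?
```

Trace:
`config = {"b": 21, "name": 40}` → config = {'b': 21, 'name': 40}
`out = "b" in config` → out = True
So out = True

Answer: True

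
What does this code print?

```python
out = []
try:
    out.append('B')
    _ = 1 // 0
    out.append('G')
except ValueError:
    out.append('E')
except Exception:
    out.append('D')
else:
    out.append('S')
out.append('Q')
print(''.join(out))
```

Execution trace: 'B' (try body) → 'D' (except Exception) → 'Q' (after the try/except). Output: BDQ

Answer: BDQ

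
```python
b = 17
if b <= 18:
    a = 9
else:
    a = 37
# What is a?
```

Trace:
`b = 17` → b = 17
`if b <= 18: ...` → b <= 18 is True → a = 9
So a = 9

Answer: 9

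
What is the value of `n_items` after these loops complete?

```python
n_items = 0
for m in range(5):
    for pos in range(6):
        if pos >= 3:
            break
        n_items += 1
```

Inner breaks at 3, outer runs 5 times
`n_items` takes the values: 0 → 1 → 2 → 3 → 4 → 5 → 6 → 7 → 8 → 9 → 10 → 11 → 12 → 13 → 14 → 15

Answer: 15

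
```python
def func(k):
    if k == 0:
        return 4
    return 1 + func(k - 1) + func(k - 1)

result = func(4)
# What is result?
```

func(k) = 1 + 2·func(k-1), func(0)=4. Closed form: (4+1)·2^4 - 1 = 79.

Answer: 79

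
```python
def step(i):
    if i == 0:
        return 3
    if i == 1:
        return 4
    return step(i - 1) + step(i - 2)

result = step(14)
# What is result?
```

Build up from base cases: step(0)=3, step(1)=4, step(2)=7, step(3)=11, step(4)=18, step(5)=29, step(6)=47, ..., step(14)=2207

Answer: 2207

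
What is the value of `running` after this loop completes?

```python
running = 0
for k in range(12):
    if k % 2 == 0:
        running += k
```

Sum of even numbers 0 to 11
`running` takes the values: 0 → 2 → 6 → 12 → 20 → 30

Answer: 30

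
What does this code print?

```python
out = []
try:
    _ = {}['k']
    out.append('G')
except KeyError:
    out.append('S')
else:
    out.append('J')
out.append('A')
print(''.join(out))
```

Execution trace: 'S' (except KeyError) → 'A' (after the try/except). Output: SA

Answer: SA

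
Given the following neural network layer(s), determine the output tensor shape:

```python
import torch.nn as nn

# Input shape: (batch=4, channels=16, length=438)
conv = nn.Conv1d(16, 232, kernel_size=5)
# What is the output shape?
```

Input: (4, 16, 438) -> Output: (4, 232, 434)

Answer: (4, 232, 434)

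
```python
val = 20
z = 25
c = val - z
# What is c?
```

Trace:
`val = 20` → val = 20
`z = 25` → z = 25
`c = val - z` → c = -5
So c = -5

Answer: -5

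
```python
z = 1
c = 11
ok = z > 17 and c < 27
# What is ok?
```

Trace:
`z = 1` → z = 1
`c = 11` → c = 11
`ok = z > 17 and c < 27` → ok = False
So ok = False

Answer: False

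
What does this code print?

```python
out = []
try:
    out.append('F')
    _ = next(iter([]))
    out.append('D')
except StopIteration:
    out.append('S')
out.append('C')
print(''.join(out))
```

Execution trace: 'F' (try body) → 'S' (except StopIteration) → 'C' (after the try/except). Output: FSC

Answer: FSC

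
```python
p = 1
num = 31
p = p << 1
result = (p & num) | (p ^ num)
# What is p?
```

Trace:
`p = 1` → p = 1
`num = 31` → num = 31
`p = p << 1` → p = 2
`result = (p & num) | (p ^ num)` → result = 31
So p = 2

Answer: 2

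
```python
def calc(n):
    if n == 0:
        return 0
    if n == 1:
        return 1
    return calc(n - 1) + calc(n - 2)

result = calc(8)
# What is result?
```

Build up from base cases: calc(0)=0, calc(1)=1, calc(2)=1, calc(3)=2, calc(4)=3, calc(5)=5, calc(6)=8, ..., calc(8)=21

Answer: 21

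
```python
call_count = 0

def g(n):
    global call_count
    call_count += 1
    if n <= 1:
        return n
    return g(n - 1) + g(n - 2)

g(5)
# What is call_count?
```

Calls(n) = 1 + Calls(n-1) + Calls(n-2); Calls(0)=Calls(1)=1. For n=5 this gives 15.

Answer: 15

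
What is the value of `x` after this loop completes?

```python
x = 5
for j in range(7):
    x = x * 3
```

Multiply by 3, 7 times: 5 * 3^7 = 10935
`x` takes the values: 5 → 15 → 45 → 135 → 405 → 1215 → 3645 → 10935

Answer: 10935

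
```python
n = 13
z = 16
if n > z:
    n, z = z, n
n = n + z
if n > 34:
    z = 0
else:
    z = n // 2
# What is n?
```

Trace:
`n = 13` → n = 13
`z = 16` → z = 16
`if n > z: ...` → n > z is False → no variable changes
`n = n + z` → n = 29
`if n > 34: ...` → n > 34 is False, take else branch → z = 14
So n = 29

Answer: 29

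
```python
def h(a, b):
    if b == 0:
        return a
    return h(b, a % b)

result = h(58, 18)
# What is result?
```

h(58, 18) -> h(18, 4) -> h(4, 2) -> h(2, 0) -> 2

Answer: 2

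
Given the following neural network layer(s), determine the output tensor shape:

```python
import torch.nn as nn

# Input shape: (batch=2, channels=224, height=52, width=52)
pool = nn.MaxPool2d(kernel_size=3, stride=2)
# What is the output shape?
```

Input: (2, 224, 52, 52) -> Output: (2, 224, 25, 25)

Answer: (2, 224, 25, 25)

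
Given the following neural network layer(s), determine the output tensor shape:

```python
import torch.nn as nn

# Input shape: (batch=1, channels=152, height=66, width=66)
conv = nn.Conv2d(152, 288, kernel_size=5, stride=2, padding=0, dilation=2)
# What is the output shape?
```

Input: (1, 152, 66, 66) -> Output: (1, 288, 29, 29)

Answer: (1, 288, 29, 29)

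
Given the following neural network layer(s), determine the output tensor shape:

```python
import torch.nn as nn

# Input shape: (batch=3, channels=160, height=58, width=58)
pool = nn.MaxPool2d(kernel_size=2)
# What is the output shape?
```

Input: (3, 160, 58, 58) -> Output: (3, 160, 29, 29)

Answer: (3, 160, 29, 29)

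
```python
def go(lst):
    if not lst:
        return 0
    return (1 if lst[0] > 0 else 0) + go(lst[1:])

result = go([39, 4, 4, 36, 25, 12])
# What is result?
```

Count of positive elements in [39, 4, 4, 36, 25, 12] = 6

Answer: 6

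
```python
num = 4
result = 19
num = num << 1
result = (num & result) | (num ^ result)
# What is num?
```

Trace:
`num = 4` → num = 4
`result = 19` → result = 19
`num = num << 1` → num = 8
`result = (num & result) | (num ^ result)` → result = 27
So num = 8

Answer: 8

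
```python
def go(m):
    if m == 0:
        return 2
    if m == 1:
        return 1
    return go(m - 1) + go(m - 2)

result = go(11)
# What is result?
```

Build up from base cases: go(0)=2, go(1)=1, go(2)=3, go(3)=4, go(4)=7, go(5)=11, go(6)=18, ..., go(11)=199

Answer: 199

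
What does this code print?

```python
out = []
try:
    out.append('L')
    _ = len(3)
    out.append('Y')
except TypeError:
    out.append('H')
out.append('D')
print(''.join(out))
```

Execution trace: 'L' (try body) → 'H' (except TypeError) → 'D' (after the try/except). Output: LHD

Answer: LHD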